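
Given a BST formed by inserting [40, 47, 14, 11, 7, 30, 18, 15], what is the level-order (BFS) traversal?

Tree insertion order: [40, 47, 14, 11, 7, 30, 18, 15]
Tree (level-order array): [40, 14, 47, 11, 30, None, None, 7, None, 18, None, None, None, 15]
BFS from the root, enqueuing left then right child of each popped node:
  queue [40] -> pop 40, enqueue [14, 47], visited so far: [40]
  queue [14, 47] -> pop 14, enqueue [11, 30], visited so far: [40, 14]
  queue [47, 11, 30] -> pop 47, enqueue [none], visited so far: [40, 14, 47]
  queue [11, 30] -> pop 11, enqueue [7], visited so far: [40, 14, 47, 11]
  queue [30, 7] -> pop 30, enqueue [18], visited so far: [40, 14, 47, 11, 30]
  queue [7, 18] -> pop 7, enqueue [none], visited so far: [40, 14, 47, 11, 30, 7]
  queue [18] -> pop 18, enqueue [15], visited so far: [40, 14, 47, 11, 30, 7, 18]
  queue [15] -> pop 15, enqueue [none], visited so far: [40, 14, 47, 11, 30, 7, 18, 15]
Result: [40, 14, 47, 11, 30, 7, 18, 15]


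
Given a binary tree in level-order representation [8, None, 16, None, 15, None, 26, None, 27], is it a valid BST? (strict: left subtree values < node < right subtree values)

Level-order array: [8, None, 16, None, 15, None, 26, None, 27]
Validate using subtree bounds (lo, hi): at each node, require lo < value < hi,
then recurse left with hi=value and right with lo=value.
Preorder trace (stopping at first violation):
  at node 8 with bounds (-inf, +inf): OK
  at node 16 with bounds (8, +inf): OK
  at node 15 with bounds (16, +inf): VIOLATION
Node 15 violates its bound: not (16 < 15 < +inf).
Result: Not a valid BST


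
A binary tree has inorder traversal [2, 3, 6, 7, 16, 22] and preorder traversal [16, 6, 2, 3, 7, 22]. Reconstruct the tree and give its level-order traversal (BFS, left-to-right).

Inorder:  [2, 3, 6, 7, 16, 22]
Preorder: [16, 6, 2, 3, 7, 22]
Algorithm: preorder visits root first, so consume preorder in order;
for each root, split the current inorder slice at that value into
left-subtree inorder and right-subtree inorder, then recurse.
Recursive splits:
  root=16; inorder splits into left=[2, 3, 6, 7], right=[22]
  root=6; inorder splits into left=[2, 3], right=[7]
  root=2; inorder splits into left=[], right=[3]
  root=3; inorder splits into left=[], right=[]
  root=7; inorder splits into left=[], right=[]
  root=22; inorder splits into left=[], right=[]
Reconstructed level-order: [16, 6, 22, 2, 7, 3]


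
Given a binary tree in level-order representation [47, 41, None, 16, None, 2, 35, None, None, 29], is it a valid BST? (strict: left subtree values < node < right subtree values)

Level-order array: [47, 41, None, 16, None, 2, 35, None, None, 29]
Validate using subtree bounds (lo, hi): at each node, require lo < value < hi,
then recurse left with hi=value and right with lo=value.
Preorder trace (stopping at first violation):
  at node 47 with bounds (-inf, +inf): OK
  at node 41 with bounds (-inf, 47): OK
  at node 16 with bounds (-inf, 41): OK
  at node 2 with bounds (-inf, 16): OK
  at node 35 with bounds (16, 41): OK
  at node 29 with bounds (16, 35): OK
No violation found at any node.
Result: Valid BST


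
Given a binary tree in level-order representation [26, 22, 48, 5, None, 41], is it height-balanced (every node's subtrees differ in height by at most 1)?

Tree (level-order array): [26, 22, 48, 5, None, 41]
Definition: a tree is height-balanced if, at every node, |h(left) - h(right)| <= 1 (empty subtree has height -1).
Bottom-up per-node check:
  node 5: h_left=-1, h_right=-1, diff=0 [OK], height=0
  node 22: h_left=0, h_right=-1, diff=1 [OK], height=1
  node 41: h_left=-1, h_right=-1, diff=0 [OK], height=0
  node 48: h_left=0, h_right=-1, diff=1 [OK], height=1
  node 26: h_left=1, h_right=1, diff=0 [OK], height=2
All nodes satisfy the balance condition.
Result: Balanced


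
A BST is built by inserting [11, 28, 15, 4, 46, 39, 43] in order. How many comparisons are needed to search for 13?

Search path for 13: 11 -> 28 -> 15
Found: False
Comparisons: 3


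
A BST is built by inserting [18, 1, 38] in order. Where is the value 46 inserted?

Starting tree (level order): [18, 1, 38]
Insertion path: 18 -> 38
Result: insert 46 as right child of 38
Final tree (level order): [18, 1, 38, None, None, None, 46]


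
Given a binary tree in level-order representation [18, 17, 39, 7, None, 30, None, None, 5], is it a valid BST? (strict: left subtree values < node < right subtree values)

Level-order array: [18, 17, 39, 7, None, 30, None, None, 5]
Validate using subtree bounds (lo, hi): at each node, require lo < value < hi,
then recurse left with hi=value and right with lo=value.
Preorder trace (stopping at first violation):
  at node 18 with bounds (-inf, +inf): OK
  at node 17 with bounds (-inf, 18): OK
  at node 7 with bounds (-inf, 17): OK
  at node 5 with bounds (7, 17): VIOLATION
Node 5 violates its bound: not (7 < 5 < 17).
Result: Not a valid BST


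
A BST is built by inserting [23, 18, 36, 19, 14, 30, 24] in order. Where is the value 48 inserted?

Starting tree (level order): [23, 18, 36, 14, 19, 30, None, None, None, None, None, 24]
Insertion path: 23 -> 36
Result: insert 48 as right child of 36
Final tree (level order): [23, 18, 36, 14, 19, 30, 48, None, None, None, None, 24]


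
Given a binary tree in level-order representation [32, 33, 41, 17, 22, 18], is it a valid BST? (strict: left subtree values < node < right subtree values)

Level-order array: [32, 33, 41, 17, 22, 18]
Validate using subtree bounds (lo, hi): at each node, require lo < value < hi,
then recurse left with hi=value and right with lo=value.
Preorder trace (stopping at first violation):
  at node 32 with bounds (-inf, +inf): OK
  at node 33 with bounds (-inf, 32): VIOLATION
Node 33 violates its bound: not (-inf < 33 < 32).
Result: Not a valid BST


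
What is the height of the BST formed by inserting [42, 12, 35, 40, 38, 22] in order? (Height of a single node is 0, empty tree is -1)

Insertion order: [42, 12, 35, 40, 38, 22]
Tree (level-order array): [42, 12, None, None, 35, 22, 40, None, None, 38]
Compute height bottom-up (empty subtree = -1):
  height(22) = 1 + max(-1, -1) = 0
  height(38) = 1 + max(-1, -1) = 0
  height(40) = 1 + max(0, -1) = 1
  height(35) = 1 + max(0, 1) = 2
  height(12) = 1 + max(-1, 2) = 3
  height(42) = 1 + max(3, -1) = 4
Height = 4


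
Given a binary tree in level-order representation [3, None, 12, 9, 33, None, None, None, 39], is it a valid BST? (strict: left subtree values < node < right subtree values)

Level-order array: [3, None, 12, 9, 33, None, None, None, 39]
Validate using subtree bounds (lo, hi): at each node, require lo < value < hi,
then recurse left with hi=value and right with lo=value.
Preorder trace (stopping at first violation):
  at node 3 with bounds (-inf, +inf): OK
  at node 12 with bounds (3, +inf): OK
  at node 9 with bounds (3, 12): OK
  at node 33 with bounds (12, +inf): OK
  at node 39 with bounds (33, +inf): OK
No violation found at any node.
Result: Valid BST


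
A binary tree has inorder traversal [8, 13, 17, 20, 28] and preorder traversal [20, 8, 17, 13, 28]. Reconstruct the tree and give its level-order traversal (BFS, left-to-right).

Inorder:  [8, 13, 17, 20, 28]
Preorder: [20, 8, 17, 13, 28]
Algorithm: preorder visits root first, so consume preorder in order;
for each root, split the current inorder slice at that value into
left-subtree inorder and right-subtree inorder, then recurse.
Recursive splits:
  root=20; inorder splits into left=[8, 13, 17], right=[28]
  root=8; inorder splits into left=[], right=[13, 17]
  root=17; inorder splits into left=[13], right=[]
  root=13; inorder splits into left=[], right=[]
  root=28; inorder splits into left=[], right=[]
Reconstructed level-order: [20, 8, 28, 17, 13]


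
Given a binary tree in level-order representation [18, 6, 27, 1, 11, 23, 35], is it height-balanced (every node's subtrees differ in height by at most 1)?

Tree (level-order array): [18, 6, 27, 1, 11, 23, 35]
Definition: a tree is height-balanced if, at every node, |h(left) - h(right)| <= 1 (empty subtree has height -1).
Bottom-up per-node check:
  node 1: h_left=-1, h_right=-1, diff=0 [OK], height=0
  node 11: h_left=-1, h_right=-1, diff=0 [OK], height=0
  node 6: h_left=0, h_right=0, diff=0 [OK], height=1
  node 23: h_left=-1, h_right=-1, diff=0 [OK], height=0
  node 35: h_left=-1, h_right=-1, diff=0 [OK], height=0
  node 27: h_left=0, h_right=0, diff=0 [OK], height=1
  node 18: h_left=1, h_right=1, diff=0 [OK], height=2
All nodes satisfy the balance condition.
Result: Balanced


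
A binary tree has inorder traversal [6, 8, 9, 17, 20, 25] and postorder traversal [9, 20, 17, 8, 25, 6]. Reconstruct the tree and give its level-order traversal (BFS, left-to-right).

Inorder:   [6, 8, 9, 17, 20, 25]
Postorder: [9, 20, 17, 8, 25, 6]
Algorithm: postorder visits root last, so walk postorder right-to-left;
each value is the root of the current inorder slice — split it at that
value, recurse on the right subtree first, then the left.
Recursive splits:
  root=6; inorder splits into left=[], right=[8, 9, 17, 20, 25]
  root=25; inorder splits into left=[8, 9, 17, 20], right=[]
  root=8; inorder splits into left=[], right=[9, 17, 20]
  root=17; inorder splits into left=[9], right=[20]
  root=20; inorder splits into left=[], right=[]
  root=9; inorder splits into left=[], right=[]
Reconstructed level-order: [6, 25, 8, 17, 9, 20]


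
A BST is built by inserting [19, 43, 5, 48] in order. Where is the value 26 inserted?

Starting tree (level order): [19, 5, 43, None, None, None, 48]
Insertion path: 19 -> 43
Result: insert 26 as left child of 43
Final tree (level order): [19, 5, 43, None, None, 26, 48]


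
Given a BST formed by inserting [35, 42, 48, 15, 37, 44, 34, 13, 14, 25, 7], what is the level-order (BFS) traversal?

Tree insertion order: [35, 42, 48, 15, 37, 44, 34, 13, 14, 25, 7]
Tree (level-order array): [35, 15, 42, 13, 34, 37, 48, 7, 14, 25, None, None, None, 44]
BFS from the root, enqueuing left then right child of each popped node:
  queue [35] -> pop 35, enqueue [15, 42], visited so far: [35]
  queue [15, 42] -> pop 15, enqueue [13, 34], visited so far: [35, 15]
  queue [42, 13, 34] -> pop 42, enqueue [37, 48], visited so far: [35, 15, 42]
  queue [13, 34, 37, 48] -> pop 13, enqueue [7, 14], visited so far: [35, 15, 42, 13]
  queue [34, 37, 48, 7, 14] -> pop 34, enqueue [25], visited so far: [35, 15, 42, 13, 34]
  queue [37, 48, 7, 14, 25] -> pop 37, enqueue [none], visited so far: [35, 15, 42, 13, 34, 37]
  queue [48, 7, 14, 25] -> pop 48, enqueue [44], visited so far: [35, 15, 42, 13, 34, 37, 48]
  queue [7, 14, 25, 44] -> pop 7, enqueue [none], visited so far: [35, 15, 42, 13, 34, 37, 48, 7]
  queue [14, 25, 44] -> pop 14, enqueue [none], visited so far: [35, 15, 42, 13, 34, 37, 48, 7, 14]
  queue [25, 44] -> pop 25, enqueue [none], visited so far: [35, 15, 42, 13, 34, 37, 48, 7, 14, 25]
  queue [44] -> pop 44, enqueue [none], visited so far: [35, 15, 42, 13, 34, 37, 48, 7, 14, 25, 44]
Result: [35, 15, 42, 13, 34, 37, 48, 7, 14, 25, 44]


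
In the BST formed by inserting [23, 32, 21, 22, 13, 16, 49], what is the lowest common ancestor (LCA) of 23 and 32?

Tree insertion order: [23, 32, 21, 22, 13, 16, 49]
Tree (level-order array): [23, 21, 32, 13, 22, None, 49, None, 16]
In a BST, the LCA of p=23, q=32 is the first node v on the
root-to-leaf path with p <= v <= q (go left if both < v, right if both > v).
Walk from root:
  at 23: 23 <= 23 <= 32, this is the LCA
LCA = 23


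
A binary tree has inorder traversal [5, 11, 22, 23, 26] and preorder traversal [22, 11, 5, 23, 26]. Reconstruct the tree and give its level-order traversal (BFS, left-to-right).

Inorder:  [5, 11, 22, 23, 26]
Preorder: [22, 11, 5, 23, 26]
Algorithm: preorder visits root first, so consume preorder in order;
for each root, split the current inorder slice at that value into
left-subtree inorder and right-subtree inorder, then recurse.
Recursive splits:
  root=22; inorder splits into left=[5, 11], right=[23, 26]
  root=11; inorder splits into left=[5], right=[]
  root=5; inorder splits into left=[], right=[]
  root=23; inorder splits into left=[], right=[26]
  root=26; inorder splits into left=[], right=[]
Reconstructed level-order: [22, 11, 23, 5, 26]


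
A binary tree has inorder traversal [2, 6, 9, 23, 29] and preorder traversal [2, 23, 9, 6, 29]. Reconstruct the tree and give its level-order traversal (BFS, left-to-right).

Inorder:  [2, 6, 9, 23, 29]
Preorder: [2, 23, 9, 6, 29]
Algorithm: preorder visits root first, so consume preorder in order;
for each root, split the current inorder slice at that value into
left-subtree inorder and right-subtree inorder, then recurse.
Recursive splits:
  root=2; inorder splits into left=[], right=[6, 9, 23, 29]
  root=23; inorder splits into left=[6, 9], right=[29]
  root=9; inorder splits into left=[6], right=[]
  root=6; inorder splits into left=[], right=[]
  root=29; inorder splits into left=[], right=[]
Reconstructed level-order: [2, 23, 9, 29, 6]


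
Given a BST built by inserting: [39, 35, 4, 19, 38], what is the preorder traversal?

Tree insertion order: [39, 35, 4, 19, 38]
Tree (level-order array): [39, 35, None, 4, 38, None, 19]
Preorder traversal: [39, 35, 4, 19, 38]


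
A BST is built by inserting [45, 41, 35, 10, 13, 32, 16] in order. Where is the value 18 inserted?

Starting tree (level order): [45, 41, None, 35, None, 10, None, None, 13, None, 32, 16]
Insertion path: 45 -> 41 -> 35 -> 10 -> 13 -> 32 -> 16
Result: insert 18 as right child of 16
Final tree (level order): [45, 41, None, 35, None, 10, None, None, 13, None, 32, 16, None, None, 18]


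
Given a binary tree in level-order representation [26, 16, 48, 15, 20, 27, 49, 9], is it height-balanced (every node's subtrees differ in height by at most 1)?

Tree (level-order array): [26, 16, 48, 15, 20, 27, 49, 9]
Definition: a tree is height-balanced if, at every node, |h(left) - h(right)| <= 1 (empty subtree has height -1).
Bottom-up per-node check:
  node 9: h_left=-1, h_right=-1, diff=0 [OK], height=0
  node 15: h_left=0, h_right=-1, diff=1 [OK], height=1
  node 20: h_left=-1, h_right=-1, diff=0 [OK], height=0
  node 16: h_left=1, h_right=0, diff=1 [OK], height=2
  node 27: h_left=-1, h_right=-1, diff=0 [OK], height=0
  node 49: h_left=-1, h_right=-1, diff=0 [OK], height=0
  node 48: h_left=0, h_right=0, diff=0 [OK], height=1
  node 26: h_left=2, h_right=1, diff=1 [OK], height=3
All nodes satisfy the balance condition.
Result: Balanced


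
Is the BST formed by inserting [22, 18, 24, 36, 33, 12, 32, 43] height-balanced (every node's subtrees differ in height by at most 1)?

Tree (level-order array): [22, 18, 24, 12, None, None, 36, None, None, 33, 43, 32]
Definition: a tree is height-balanced if, at every node, |h(left) - h(right)| <= 1 (empty subtree has height -1).
Bottom-up per-node check:
  node 12: h_left=-1, h_right=-1, diff=0 [OK], height=0
  node 18: h_left=0, h_right=-1, diff=1 [OK], height=1
  node 32: h_left=-1, h_right=-1, diff=0 [OK], height=0
  node 33: h_left=0, h_right=-1, diff=1 [OK], height=1
  node 43: h_left=-1, h_right=-1, diff=0 [OK], height=0
  node 36: h_left=1, h_right=0, diff=1 [OK], height=2
  node 24: h_left=-1, h_right=2, diff=3 [FAIL (|-1-2|=3 > 1)], height=3
  node 22: h_left=1, h_right=3, diff=2 [FAIL (|1-3|=2 > 1)], height=4
Node 24 violates the condition: |-1 - 2| = 3 > 1.
Result: Not balanced


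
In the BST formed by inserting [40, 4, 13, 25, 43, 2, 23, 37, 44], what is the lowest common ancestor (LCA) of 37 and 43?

Tree insertion order: [40, 4, 13, 25, 43, 2, 23, 37, 44]
Tree (level-order array): [40, 4, 43, 2, 13, None, 44, None, None, None, 25, None, None, 23, 37]
In a BST, the LCA of p=37, q=43 is the first node v on the
root-to-leaf path with p <= v <= q (go left if both < v, right if both > v).
Walk from root:
  at 40: 37 <= 40 <= 43, this is the LCA
LCA = 40


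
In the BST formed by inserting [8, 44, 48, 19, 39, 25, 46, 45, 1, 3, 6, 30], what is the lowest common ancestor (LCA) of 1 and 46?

Tree insertion order: [8, 44, 48, 19, 39, 25, 46, 45, 1, 3, 6, 30]
Tree (level-order array): [8, 1, 44, None, 3, 19, 48, None, 6, None, 39, 46, None, None, None, 25, None, 45, None, None, 30]
In a BST, the LCA of p=1, q=46 is the first node v on the
root-to-leaf path with p <= v <= q (go left if both < v, right if both > v).
Walk from root:
  at 8: 1 <= 8 <= 46, this is the LCA
LCA = 8


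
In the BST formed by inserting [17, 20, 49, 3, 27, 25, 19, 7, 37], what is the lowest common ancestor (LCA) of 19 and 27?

Tree insertion order: [17, 20, 49, 3, 27, 25, 19, 7, 37]
Tree (level-order array): [17, 3, 20, None, 7, 19, 49, None, None, None, None, 27, None, 25, 37]
In a BST, the LCA of p=19, q=27 is the first node v on the
root-to-leaf path with p <= v <= q (go left if both < v, right if both > v).
Walk from root:
  at 17: both 19 and 27 > 17, go right
  at 20: 19 <= 20 <= 27, this is the LCA
LCA = 20


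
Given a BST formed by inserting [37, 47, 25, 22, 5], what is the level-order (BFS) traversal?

Tree insertion order: [37, 47, 25, 22, 5]
Tree (level-order array): [37, 25, 47, 22, None, None, None, 5]
BFS from the root, enqueuing left then right child of each popped node:
  queue [37] -> pop 37, enqueue [25, 47], visited so far: [37]
  queue [25, 47] -> pop 25, enqueue [22], visited so far: [37, 25]
  queue [47, 22] -> pop 47, enqueue [none], visited so far: [37, 25, 47]
  queue [22] -> pop 22, enqueue [5], visited so far: [37, 25, 47, 22]
  queue [5] -> pop 5, enqueue [none], visited so far: [37, 25, 47, 22, 5]
Result: [37, 25, 47, 22, 5]


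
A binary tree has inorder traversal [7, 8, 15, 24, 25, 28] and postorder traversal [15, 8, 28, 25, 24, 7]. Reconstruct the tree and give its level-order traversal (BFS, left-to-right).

Inorder:   [7, 8, 15, 24, 25, 28]
Postorder: [15, 8, 28, 25, 24, 7]
Algorithm: postorder visits root last, so walk postorder right-to-left;
each value is the root of the current inorder slice — split it at that
value, recurse on the right subtree first, then the left.
Recursive splits:
  root=7; inorder splits into left=[], right=[8, 15, 24, 25, 28]
  root=24; inorder splits into left=[8, 15], right=[25, 28]
  root=25; inorder splits into left=[], right=[28]
  root=28; inorder splits into left=[], right=[]
  root=8; inorder splits into left=[], right=[15]
  root=15; inorder splits into left=[], right=[]
Reconstructed level-order: [7, 24, 8, 25, 15, 28]


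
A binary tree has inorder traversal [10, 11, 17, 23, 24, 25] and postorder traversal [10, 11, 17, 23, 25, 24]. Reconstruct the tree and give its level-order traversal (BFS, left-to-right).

Inorder:   [10, 11, 17, 23, 24, 25]
Postorder: [10, 11, 17, 23, 25, 24]
Algorithm: postorder visits root last, so walk postorder right-to-left;
each value is the root of the current inorder slice — split it at that
value, recurse on the right subtree first, then the left.
Recursive splits:
  root=24; inorder splits into left=[10, 11, 17, 23], right=[25]
  root=25; inorder splits into left=[], right=[]
  root=23; inorder splits into left=[10, 11, 17], right=[]
  root=17; inorder splits into left=[10, 11], right=[]
  root=11; inorder splits into left=[10], right=[]
  root=10; inorder splits into left=[], right=[]
Reconstructed level-order: [24, 23, 25, 17, 11, 10]


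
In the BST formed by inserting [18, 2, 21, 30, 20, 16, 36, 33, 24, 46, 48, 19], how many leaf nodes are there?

Tree built from: [18, 2, 21, 30, 20, 16, 36, 33, 24, 46, 48, 19]
Tree (level-order array): [18, 2, 21, None, 16, 20, 30, None, None, 19, None, 24, 36, None, None, None, None, 33, 46, None, None, None, 48]
Rule: A leaf has 0 children.
Per-node child counts:
  node 18: 2 child(ren)
  node 2: 1 child(ren)
  node 16: 0 child(ren)
  node 21: 2 child(ren)
  node 20: 1 child(ren)
  node 19: 0 child(ren)
  node 30: 2 child(ren)
  node 24: 0 child(ren)
  node 36: 2 child(ren)
  node 33: 0 child(ren)
  node 46: 1 child(ren)
  node 48: 0 child(ren)
Matching nodes: [16, 19, 24, 33, 48]
Count of leaf nodes: 5


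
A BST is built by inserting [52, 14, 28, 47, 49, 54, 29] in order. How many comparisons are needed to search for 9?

Search path for 9: 52 -> 14
Found: False
Comparisons: 2


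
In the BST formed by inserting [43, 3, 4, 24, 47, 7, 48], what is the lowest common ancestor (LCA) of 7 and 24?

Tree insertion order: [43, 3, 4, 24, 47, 7, 48]
Tree (level-order array): [43, 3, 47, None, 4, None, 48, None, 24, None, None, 7]
In a BST, the LCA of p=7, q=24 is the first node v on the
root-to-leaf path with p <= v <= q (go left if both < v, right if both > v).
Walk from root:
  at 43: both 7 and 24 < 43, go left
  at 3: both 7 and 24 > 3, go right
  at 4: both 7 and 24 > 4, go right
  at 24: 7 <= 24 <= 24, this is the LCA
LCA = 24


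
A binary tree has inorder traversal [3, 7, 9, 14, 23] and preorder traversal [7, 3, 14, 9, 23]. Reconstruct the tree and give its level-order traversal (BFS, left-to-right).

Inorder:  [3, 7, 9, 14, 23]
Preorder: [7, 3, 14, 9, 23]
Algorithm: preorder visits root first, so consume preorder in order;
for each root, split the current inorder slice at that value into
left-subtree inorder and right-subtree inorder, then recurse.
Recursive splits:
  root=7; inorder splits into left=[3], right=[9, 14, 23]
  root=3; inorder splits into left=[], right=[]
  root=14; inorder splits into left=[9], right=[23]
  root=9; inorder splits into left=[], right=[]
  root=23; inorder splits into left=[], right=[]
Reconstructed level-order: [7, 3, 14, 9, 23]


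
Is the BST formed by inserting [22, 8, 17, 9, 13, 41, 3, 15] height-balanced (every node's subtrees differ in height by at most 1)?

Tree (level-order array): [22, 8, 41, 3, 17, None, None, None, None, 9, None, None, 13, None, 15]
Definition: a tree is height-balanced if, at every node, |h(left) - h(right)| <= 1 (empty subtree has height -1).
Bottom-up per-node check:
  node 3: h_left=-1, h_right=-1, diff=0 [OK], height=0
  node 15: h_left=-1, h_right=-1, diff=0 [OK], height=0
  node 13: h_left=-1, h_right=0, diff=1 [OK], height=1
  node 9: h_left=-1, h_right=1, diff=2 [FAIL (|-1-1|=2 > 1)], height=2
  node 17: h_left=2, h_right=-1, diff=3 [FAIL (|2--1|=3 > 1)], height=3
  node 8: h_left=0, h_right=3, diff=3 [FAIL (|0-3|=3 > 1)], height=4
  node 41: h_left=-1, h_right=-1, diff=0 [OK], height=0
  node 22: h_left=4, h_right=0, diff=4 [FAIL (|4-0|=4 > 1)], height=5
Node 9 violates the condition: |-1 - 1| = 2 > 1.
Result: Not balanced


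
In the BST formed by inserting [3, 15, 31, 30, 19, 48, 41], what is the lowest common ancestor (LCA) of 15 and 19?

Tree insertion order: [3, 15, 31, 30, 19, 48, 41]
Tree (level-order array): [3, None, 15, None, 31, 30, 48, 19, None, 41]
In a BST, the LCA of p=15, q=19 is the first node v on the
root-to-leaf path with p <= v <= q (go left if both < v, right if both > v).
Walk from root:
  at 3: both 15 and 19 > 3, go right
  at 15: 15 <= 15 <= 19, this is the LCA
LCA = 15


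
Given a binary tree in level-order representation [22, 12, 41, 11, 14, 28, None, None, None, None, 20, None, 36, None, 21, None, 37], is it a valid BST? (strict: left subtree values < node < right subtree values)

Level-order array: [22, 12, 41, 11, 14, 28, None, None, None, None, 20, None, 36, None, 21, None, 37]
Validate using subtree bounds (lo, hi): at each node, require lo < value < hi,
then recurse left with hi=value and right with lo=value.
Preorder trace (stopping at first violation):
  at node 22 with bounds (-inf, +inf): OK
  at node 12 with bounds (-inf, 22): OK
  at node 11 with bounds (-inf, 12): OK
  at node 14 with bounds (12, 22): OK
  at node 20 with bounds (14, 22): OK
  at node 21 with bounds (20, 22): OK
  at node 41 with bounds (22, +inf): OK
  at node 28 with bounds (22, 41): OK
  at node 36 with bounds (28, 41): OK
  at node 37 with bounds (36, 41): OK
No violation found at any node.
Result: Valid BST


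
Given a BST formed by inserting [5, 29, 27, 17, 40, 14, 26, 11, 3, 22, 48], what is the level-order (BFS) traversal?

Tree insertion order: [5, 29, 27, 17, 40, 14, 26, 11, 3, 22, 48]
Tree (level-order array): [5, 3, 29, None, None, 27, 40, 17, None, None, 48, 14, 26, None, None, 11, None, 22]
BFS from the root, enqueuing left then right child of each popped node:
  queue [5] -> pop 5, enqueue [3, 29], visited so far: [5]
  queue [3, 29] -> pop 3, enqueue [none], visited so far: [5, 3]
  queue [29] -> pop 29, enqueue [27, 40], visited so far: [5, 3, 29]
  queue [27, 40] -> pop 27, enqueue [17], visited so far: [5, 3, 29, 27]
  queue [40, 17] -> pop 40, enqueue [48], visited so far: [5, 3, 29, 27, 40]
  queue [17, 48] -> pop 17, enqueue [14, 26], visited so far: [5, 3, 29, 27, 40, 17]
  queue [48, 14, 26] -> pop 48, enqueue [none], visited so far: [5, 3, 29, 27, 40, 17, 48]
  queue [14, 26] -> pop 14, enqueue [11], visited so far: [5, 3, 29, 27, 40, 17, 48, 14]
  queue [26, 11] -> pop 26, enqueue [22], visited so far: [5, 3, 29, 27, 40, 17, 48, 14, 26]
  queue [11, 22] -> pop 11, enqueue [none], visited so far: [5, 3, 29, 27, 40, 17, 48, 14, 26, 11]
  queue [22] -> pop 22, enqueue [none], visited so far: [5, 3, 29, 27, 40, 17, 48, 14, 26, 11, 22]
Result: [5, 3, 29, 27, 40, 17, 48, 14, 26, 11, 22]


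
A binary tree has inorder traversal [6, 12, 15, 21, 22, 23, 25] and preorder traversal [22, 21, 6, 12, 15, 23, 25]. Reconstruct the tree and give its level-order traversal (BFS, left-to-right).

Inorder:  [6, 12, 15, 21, 22, 23, 25]
Preorder: [22, 21, 6, 12, 15, 23, 25]
Algorithm: preorder visits root first, so consume preorder in order;
for each root, split the current inorder slice at that value into
left-subtree inorder and right-subtree inorder, then recurse.
Recursive splits:
  root=22; inorder splits into left=[6, 12, 15, 21], right=[23, 25]
  root=21; inorder splits into left=[6, 12, 15], right=[]
  root=6; inorder splits into left=[], right=[12, 15]
  root=12; inorder splits into left=[], right=[15]
  root=15; inorder splits into left=[], right=[]
  root=23; inorder splits into left=[], right=[25]
  root=25; inorder splits into left=[], right=[]
Reconstructed level-order: [22, 21, 23, 6, 25, 12, 15]


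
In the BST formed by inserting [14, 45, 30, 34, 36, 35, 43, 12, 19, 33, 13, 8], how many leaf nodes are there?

Tree built from: [14, 45, 30, 34, 36, 35, 43, 12, 19, 33, 13, 8]
Tree (level-order array): [14, 12, 45, 8, 13, 30, None, None, None, None, None, 19, 34, None, None, 33, 36, None, None, 35, 43]
Rule: A leaf has 0 children.
Per-node child counts:
  node 14: 2 child(ren)
  node 12: 2 child(ren)
  node 8: 0 child(ren)
  node 13: 0 child(ren)
  node 45: 1 child(ren)
  node 30: 2 child(ren)
  node 19: 0 child(ren)
  node 34: 2 child(ren)
  node 33: 0 child(ren)
  node 36: 2 child(ren)
  node 35: 0 child(ren)
  node 43: 0 child(ren)
Matching nodes: [8, 13, 19, 33, 35, 43]
Count of leaf nodes: 6


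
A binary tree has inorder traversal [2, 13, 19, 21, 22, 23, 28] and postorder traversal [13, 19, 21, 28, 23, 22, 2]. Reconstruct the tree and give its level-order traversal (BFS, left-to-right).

Inorder:   [2, 13, 19, 21, 22, 23, 28]
Postorder: [13, 19, 21, 28, 23, 22, 2]
Algorithm: postorder visits root last, so walk postorder right-to-left;
each value is the root of the current inorder slice — split it at that
value, recurse on the right subtree first, then the left.
Recursive splits:
  root=2; inorder splits into left=[], right=[13, 19, 21, 22, 23, 28]
  root=22; inorder splits into left=[13, 19, 21], right=[23, 28]
  root=23; inorder splits into left=[], right=[28]
  root=28; inorder splits into left=[], right=[]
  root=21; inorder splits into left=[13, 19], right=[]
  root=19; inorder splits into left=[13], right=[]
  root=13; inorder splits into left=[], right=[]
Reconstructed level-order: [2, 22, 21, 23, 19, 28, 13]


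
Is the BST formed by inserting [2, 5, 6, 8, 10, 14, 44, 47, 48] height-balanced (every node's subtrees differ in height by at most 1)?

Tree (level-order array): [2, None, 5, None, 6, None, 8, None, 10, None, 14, None, 44, None, 47, None, 48]
Definition: a tree is height-balanced if, at every node, |h(left) - h(right)| <= 1 (empty subtree has height -1).
Bottom-up per-node check:
  node 48: h_left=-1, h_right=-1, diff=0 [OK], height=0
  node 47: h_left=-1, h_right=0, diff=1 [OK], height=1
  node 44: h_left=-1, h_right=1, diff=2 [FAIL (|-1-1|=2 > 1)], height=2
  node 14: h_left=-1, h_right=2, diff=3 [FAIL (|-1-2|=3 > 1)], height=3
  node 10: h_left=-1, h_right=3, diff=4 [FAIL (|-1-3|=4 > 1)], height=4
  node 8: h_left=-1, h_right=4, diff=5 [FAIL (|-1-4|=5 > 1)], height=5
  node 6: h_left=-1, h_right=5, diff=6 [FAIL (|-1-5|=6 > 1)], height=6
  node 5: h_left=-1, h_right=6, diff=7 [FAIL (|-1-6|=7 > 1)], height=7
  node 2: h_left=-1, h_right=7, diff=8 [FAIL (|-1-7|=8 > 1)], height=8
Node 44 violates the condition: |-1 - 1| = 2 > 1.
Result: Not balanced


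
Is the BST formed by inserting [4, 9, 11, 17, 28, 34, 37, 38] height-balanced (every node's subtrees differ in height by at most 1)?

Tree (level-order array): [4, None, 9, None, 11, None, 17, None, 28, None, 34, None, 37, None, 38]
Definition: a tree is height-balanced if, at every node, |h(left) - h(right)| <= 1 (empty subtree has height -1).
Bottom-up per-node check:
  node 38: h_left=-1, h_right=-1, diff=0 [OK], height=0
  node 37: h_left=-1, h_right=0, diff=1 [OK], height=1
  node 34: h_left=-1, h_right=1, diff=2 [FAIL (|-1-1|=2 > 1)], height=2
  node 28: h_left=-1, h_right=2, diff=3 [FAIL (|-1-2|=3 > 1)], height=3
  node 17: h_left=-1, h_right=3, diff=4 [FAIL (|-1-3|=4 > 1)], height=4
  node 11: h_left=-1, h_right=4, diff=5 [FAIL (|-1-4|=5 > 1)], height=5
  node 9: h_left=-1, h_right=5, diff=6 [FAIL (|-1-5|=6 > 1)], height=6
  node 4: h_left=-1, h_right=6, diff=7 [FAIL (|-1-6|=7 > 1)], height=7
Node 34 violates the condition: |-1 - 1| = 2 > 1.
Result: Not balanced


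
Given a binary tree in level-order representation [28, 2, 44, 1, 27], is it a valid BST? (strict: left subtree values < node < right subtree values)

Level-order array: [28, 2, 44, 1, 27]
Validate using subtree bounds (lo, hi): at each node, require lo < value < hi,
then recurse left with hi=value and right with lo=value.
Preorder trace (stopping at first violation):
  at node 28 with bounds (-inf, +inf): OK
  at node 2 with bounds (-inf, 28): OK
  at node 1 with bounds (-inf, 2): OK
  at node 27 with bounds (2, 28): OK
  at node 44 with bounds (28, +inf): OK
No violation found at any node.
Result: Valid BST


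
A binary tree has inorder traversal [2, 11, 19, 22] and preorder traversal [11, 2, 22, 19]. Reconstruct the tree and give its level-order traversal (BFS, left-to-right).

Inorder:  [2, 11, 19, 22]
Preorder: [11, 2, 22, 19]
Algorithm: preorder visits root first, so consume preorder in order;
for each root, split the current inorder slice at that value into
left-subtree inorder and right-subtree inorder, then recurse.
Recursive splits:
  root=11; inorder splits into left=[2], right=[19, 22]
  root=2; inorder splits into left=[], right=[]
  root=22; inorder splits into left=[19], right=[]
  root=19; inorder splits into left=[], right=[]
Reconstructed level-order: [11, 2, 22, 19]


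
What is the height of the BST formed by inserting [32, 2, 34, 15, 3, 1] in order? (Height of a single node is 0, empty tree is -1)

Insertion order: [32, 2, 34, 15, 3, 1]
Tree (level-order array): [32, 2, 34, 1, 15, None, None, None, None, 3]
Compute height bottom-up (empty subtree = -1):
  height(1) = 1 + max(-1, -1) = 0
  height(3) = 1 + max(-1, -1) = 0
  height(15) = 1 + max(0, -1) = 1
  height(2) = 1 + max(0, 1) = 2
  height(34) = 1 + max(-1, -1) = 0
  height(32) = 1 + max(2, 0) = 3
Height = 3


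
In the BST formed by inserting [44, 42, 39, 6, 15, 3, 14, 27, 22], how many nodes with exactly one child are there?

Tree built from: [44, 42, 39, 6, 15, 3, 14, 27, 22]
Tree (level-order array): [44, 42, None, 39, None, 6, None, 3, 15, None, None, 14, 27, None, None, 22]
Rule: These are nodes with exactly 1 non-null child.
Per-node child counts:
  node 44: 1 child(ren)
  node 42: 1 child(ren)
  node 39: 1 child(ren)
  node 6: 2 child(ren)
  node 3: 0 child(ren)
  node 15: 2 child(ren)
  node 14: 0 child(ren)
  node 27: 1 child(ren)
  node 22: 0 child(ren)
Matching nodes: [44, 42, 39, 27]
Count of nodes with exactly one child: 4


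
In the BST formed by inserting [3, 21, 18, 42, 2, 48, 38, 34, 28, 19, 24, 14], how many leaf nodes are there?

Tree built from: [3, 21, 18, 42, 2, 48, 38, 34, 28, 19, 24, 14]
Tree (level-order array): [3, 2, 21, None, None, 18, 42, 14, 19, 38, 48, None, None, None, None, 34, None, None, None, 28, None, 24]
Rule: A leaf has 0 children.
Per-node child counts:
  node 3: 2 child(ren)
  node 2: 0 child(ren)
  node 21: 2 child(ren)
  node 18: 2 child(ren)
  node 14: 0 child(ren)
  node 19: 0 child(ren)
  node 42: 2 child(ren)
  node 38: 1 child(ren)
  node 34: 1 child(ren)
  node 28: 1 child(ren)
  node 24: 0 child(ren)
  node 48: 0 child(ren)
Matching nodes: [2, 14, 19, 24, 48]
Count of leaf nodes: 5


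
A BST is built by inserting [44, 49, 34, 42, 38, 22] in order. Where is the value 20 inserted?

Starting tree (level order): [44, 34, 49, 22, 42, None, None, None, None, 38]
Insertion path: 44 -> 34 -> 22
Result: insert 20 as left child of 22
Final tree (level order): [44, 34, 49, 22, 42, None, None, 20, None, 38]


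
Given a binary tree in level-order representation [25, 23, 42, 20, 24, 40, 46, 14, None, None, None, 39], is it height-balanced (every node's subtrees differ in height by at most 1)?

Tree (level-order array): [25, 23, 42, 20, 24, 40, 46, 14, None, None, None, 39]
Definition: a tree is height-balanced if, at every node, |h(left) - h(right)| <= 1 (empty subtree has height -1).
Bottom-up per-node check:
  node 14: h_left=-1, h_right=-1, diff=0 [OK], height=0
  node 20: h_left=0, h_right=-1, diff=1 [OK], height=1
  node 24: h_left=-1, h_right=-1, diff=0 [OK], height=0
  node 23: h_left=1, h_right=0, diff=1 [OK], height=2
  node 39: h_left=-1, h_right=-1, diff=0 [OK], height=0
  node 40: h_left=0, h_right=-1, diff=1 [OK], height=1
  node 46: h_left=-1, h_right=-1, diff=0 [OK], height=0
  node 42: h_left=1, h_right=0, diff=1 [OK], height=2
  node 25: h_left=2, h_right=2, diff=0 [OK], height=3
All nodes satisfy the balance condition.
Result: Balanced


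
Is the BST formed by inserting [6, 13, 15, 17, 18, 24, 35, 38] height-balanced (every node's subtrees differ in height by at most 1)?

Tree (level-order array): [6, None, 13, None, 15, None, 17, None, 18, None, 24, None, 35, None, 38]
Definition: a tree is height-balanced if, at every node, |h(left) - h(right)| <= 1 (empty subtree has height -1).
Bottom-up per-node check:
  node 38: h_left=-1, h_right=-1, diff=0 [OK], height=0
  node 35: h_left=-1, h_right=0, diff=1 [OK], height=1
  node 24: h_left=-1, h_right=1, diff=2 [FAIL (|-1-1|=2 > 1)], height=2
  node 18: h_left=-1, h_right=2, diff=3 [FAIL (|-1-2|=3 > 1)], height=3
  node 17: h_left=-1, h_right=3, diff=4 [FAIL (|-1-3|=4 > 1)], height=4
  node 15: h_left=-1, h_right=4, diff=5 [FAIL (|-1-4|=5 > 1)], height=5
  node 13: h_left=-1, h_right=5, diff=6 [FAIL (|-1-5|=6 > 1)], height=6
  node 6: h_left=-1, h_right=6, diff=7 [FAIL (|-1-6|=7 > 1)], height=7
Node 24 violates the condition: |-1 - 1| = 2 > 1.
Result: Not balanced


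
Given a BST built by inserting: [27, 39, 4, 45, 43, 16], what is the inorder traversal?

Tree insertion order: [27, 39, 4, 45, 43, 16]
Tree (level-order array): [27, 4, 39, None, 16, None, 45, None, None, 43]
Inorder traversal: [4, 16, 27, 39, 43, 45]


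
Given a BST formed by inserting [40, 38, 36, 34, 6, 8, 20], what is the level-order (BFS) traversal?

Tree insertion order: [40, 38, 36, 34, 6, 8, 20]
Tree (level-order array): [40, 38, None, 36, None, 34, None, 6, None, None, 8, None, 20]
BFS from the root, enqueuing left then right child of each popped node:
  queue [40] -> pop 40, enqueue [38], visited so far: [40]
  queue [38] -> pop 38, enqueue [36], visited so far: [40, 38]
  queue [36] -> pop 36, enqueue [34], visited so far: [40, 38, 36]
  queue [34] -> pop 34, enqueue [6], visited so far: [40, 38, 36, 34]
  queue [6] -> pop 6, enqueue [8], visited so far: [40, 38, 36, 34, 6]
  queue [8] -> pop 8, enqueue [20], visited so far: [40, 38, 36, 34, 6, 8]
  queue [20] -> pop 20, enqueue [none], visited so far: [40, 38, 36, 34, 6, 8, 20]
Result: [40, 38, 36, 34, 6, 8, 20]


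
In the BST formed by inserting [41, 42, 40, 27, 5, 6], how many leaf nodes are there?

Tree built from: [41, 42, 40, 27, 5, 6]
Tree (level-order array): [41, 40, 42, 27, None, None, None, 5, None, None, 6]
Rule: A leaf has 0 children.
Per-node child counts:
  node 41: 2 child(ren)
  node 40: 1 child(ren)
  node 27: 1 child(ren)
  node 5: 1 child(ren)
  node 6: 0 child(ren)
  node 42: 0 child(ren)
Matching nodes: [6, 42]
Count of leaf nodes: 2


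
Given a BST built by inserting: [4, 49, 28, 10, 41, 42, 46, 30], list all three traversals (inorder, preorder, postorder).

Tree insertion order: [4, 49, 28, 10, 41, 42, 46, 30]
Tree (level-order array): [4, None, 49, 28, None, 10, 41, None, None, 30, 42, None, None, None, 46]
Inorder (L, root, R): [4, 10, 28, 30, 41, 42, 46, 49]
Preorder (root, L, R): [4, 49, 28, 10, 41, 30, 42, 46]
Postorder (L, R, root): [10, 30, 46, 42, 41, 28, 49, 4]


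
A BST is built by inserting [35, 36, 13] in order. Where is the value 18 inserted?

Starting tree (level order): [35, 13, 36]
Insertion path: 35 -> 13
Result: insert 18 as right child of 13
Final tree (level order): [35, 13, 36, None, 18]


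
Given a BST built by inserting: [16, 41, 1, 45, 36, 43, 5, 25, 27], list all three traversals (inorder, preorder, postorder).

Tree insertion order: [16, 41, 1, 45, 36, 43, 5, 25, 27]
Tree (level-order array): [16, 1, 41, None, 5, 36, 45, None, None, 25, None, 43, None, None, 27]
Inorder (L, root, R): [1, 5, 16, 25, 27, 36, 41, 43, 45]
Preorder (root, L, R): [16, 1, 5, 41, 36, 25, 27, 45, 43]
Postorder (L, R, root): [5, 1, 27, 25, 36, 43, 45, 41, 16]


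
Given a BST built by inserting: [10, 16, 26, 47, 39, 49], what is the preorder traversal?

Tree insertion order: [10, 16, 26, 47, 39, 49]
Tree (level-order array): [10, None, 16, None, 26, None, 47, 39, 49]
Preorder traversal: [10, 16, 26, 47, 39, 49]


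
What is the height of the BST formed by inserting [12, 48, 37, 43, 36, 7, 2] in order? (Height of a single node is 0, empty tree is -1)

Insertion order: [12, 48, 37, 43, 36, 7, 2]
Tree (level-order array): [12, 7, 48, 2, None, 37, None, None, None, 36, 43]
Compute height bottom-up (empty subtree = -1):
  height(2) = 1 + max(-1, -1) = 0
  height(7) = 1 + max(0, -1) = 1
  height(36) = 1 + max(-1, -1) = 0
  height(43) = 1 + max(-1, -1) = 0
  height(37) = 1 + max(0, 0) = 1
  height(48) = 1 + max(1, -1) = 2
  height(12) = 1 + max(1, 2) = 3
Height = 3


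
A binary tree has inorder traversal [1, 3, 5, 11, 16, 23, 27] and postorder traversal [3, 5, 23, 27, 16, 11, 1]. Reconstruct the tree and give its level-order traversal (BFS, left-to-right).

Inorder:   [1, 3, 5, 11, 16, 23, 27]
Postorder: [3, 5, 23, 27, 16, 11, 1]
Algorithm: postorder visits root last, so walk postorder right-to-left;
each value is the root of the current inorder slice — split it at that
value, recurse on the right subtree first, then the left.
Recursive splits:
  root=1; inorder splits into left=[], right=[3, 5, 11, 16, 23, 27]
  root=11; inorder splits into left=[3, 5], right=[16, 23, 27]
  root=16; inorder splits into left=[], right=[23, 27]
  root=27; inorder splits into left=[23], right=[]
  root=23; inorder splits into left=[], right=[]
  root=5; inorder splits into left=[3], right=[]
  root=3; inorder splits into left=[], right=[]
Reconstructed level-order: [1, 11, 5, 16, 3, 27, 23]


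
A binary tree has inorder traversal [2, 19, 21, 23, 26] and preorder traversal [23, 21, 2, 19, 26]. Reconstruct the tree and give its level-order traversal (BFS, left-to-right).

Inorder:  [2, 19, 21, 23, 26]
Preorder: [23, 21, 2, 19, 26]
Algorithm: preorder visits root first, so consume preorder in order;
for each root, split the current inorder slice at that value into
left-subtree inorder and right-subtree inorder, then recurse.
Recursive splits:
  root=23; inorder splits into left=[2, 19, 21], right=[26]
  root=21; inorder splits into left=[2, 19], right=[]
  root=2; inorder splits into left=[], right=[19]
  root=19; inorder splits into left=[], right=[]
  root=26; inorder splits into left=[], right=[]
Reconstructed level-order: [23, 21, 26, 2, 19]
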